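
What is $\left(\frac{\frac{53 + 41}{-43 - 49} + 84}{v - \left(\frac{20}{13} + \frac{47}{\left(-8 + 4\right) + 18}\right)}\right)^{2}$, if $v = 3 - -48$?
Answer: $\frac{120649938409}{37246298049} \approx 3.2392$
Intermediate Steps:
$v = 51$ ($v = 3 + 48 = 51$)
$\left(\frac{\frac{53 + 41}{-43 - 49} + 84}{v - \left(\frac{20}{13} + \frac{47}{\left(-8 + 4\right) + 18}\right)}\right)^{2} = \left(\frac{\frac{53 + 41}{-43 - 49} + 84}{51 - \left(\frac{20}{13} + \frac{47}{\left(-8 + 4\right) + 18}\right)}\right)^{2} = \left(\frac{\frac{94}{-92} + 84}{51 - \left(\frac{20}{13} + \frac{47}{-4 + 18}\right)}\right)^{2} = \left(\frac{94 \left(- \frac{1}{92}\right) + 84}{51 - \left(\frac{20}{13} + \frac{47}{14}\right)}\right)^{2} = \left(\frac{- \frac{47}{46} + 84}{51 - \frac{891}{182}}\right)^{2} = \left(\frac{3817}{46 \left(51 - \frac{891}{182}\right)}\right)^{2} = \left(\frac{3817}{46 \cdot \frac{8391}{182}}\right)^{2} = \left(\frac{3817}{46} \cdot \frac{182}{8391}\right)^{2} = \left(\frac{347347}{192993}\right)^{2} = \frac{120649938409}{37246298049}$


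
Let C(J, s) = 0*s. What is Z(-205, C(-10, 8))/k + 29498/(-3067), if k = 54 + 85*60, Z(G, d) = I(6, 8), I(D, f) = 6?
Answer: -25335715/2634553 ≈ -9.6167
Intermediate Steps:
C(J, s) = 0
Z(G, d) = 6
k = 5154 (k = 54 + 5100 = 5154)
Z(-205, C(-10, 8))/k + 29498/(-3067) = 6/5154 + 29498/(-3067) = 6*(1/5154) + 29498*(-1/3067) = 1/859 - 29498/3067 = -25335715/2634553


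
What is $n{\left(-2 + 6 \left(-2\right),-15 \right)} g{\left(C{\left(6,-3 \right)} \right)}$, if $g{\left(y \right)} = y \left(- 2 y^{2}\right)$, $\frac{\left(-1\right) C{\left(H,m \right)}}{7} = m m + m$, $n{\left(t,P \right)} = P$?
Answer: $-2222640$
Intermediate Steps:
$C{\left(H,m \right)} = - 7 m - 7 m^{2}$ ($C{\left(H,m \right)} = - 7 \left(m m + m\right) = - 7 \left(m^{2} + m\right) = - 7 \left(m + m^{2}\right) = - 7 m - 7 m^{2}$)
$g{\left(y \right)} = - 2 y^{3}$
$n{\left(-2 + 6 \left(-2\right),-15 \right)} g{\left(C{\left(6,-3 \right)} \right)} = - 15 \left(- 2 \left(\left(-7\right) \left(-3\right) \left(1 - 3\right)\right)^{3}\right) = - 15 \left(- 2 \left(\left(-7\right) \left(-3\right) \left(-2\right)\right)^{3}\right) = - 15 \left(- 2 \left(-42\right)^{3}\right) = - 15 \left(\left(-2\right) \left(-74088\right)\right) = \left(-15\right) 148176 = -2222640$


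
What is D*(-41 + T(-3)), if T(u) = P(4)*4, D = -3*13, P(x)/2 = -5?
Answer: 3159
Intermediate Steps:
P(x) = -10 (P(x) = 2*(-5) = -10)
D = -39
T(u) = -40 (T(u) = -10*4 = -40)
D*(-41 + T(-3)) = -39*(-41 - 40) = -39*(-81) = 3159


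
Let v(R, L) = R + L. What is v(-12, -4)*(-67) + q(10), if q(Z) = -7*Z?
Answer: 1002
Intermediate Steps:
v(R, L) = L + R
v(-12, -4)*(-67) + q(10) = (-4 - 12)*(-67) - 7*10 = -16*(-67) - 70 = 1072 - 70 = 1002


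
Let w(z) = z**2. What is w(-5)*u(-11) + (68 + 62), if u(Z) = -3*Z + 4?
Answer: 1055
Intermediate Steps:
u(Z) = 4 - 3*Z
w(-5)*u(-11) + (68 + 62) = (-5)**2*(4 - 3*(-11)) + (68 + 62) = 25*(4 + 33) + 130 = 25*37 + 130 = 925 + 130 = 1055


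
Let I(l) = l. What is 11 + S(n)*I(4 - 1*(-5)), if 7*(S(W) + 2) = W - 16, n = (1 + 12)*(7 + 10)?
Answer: 1796/7 ≈ 256.57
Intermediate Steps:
n = 221 (n = 13*17 = 221)
S(W) = -30/7 + W/7 (S(W) = -2 + (W - 16)/7 = -2 + (-16 + W)/7 = -2 + (-16/7 + W/7) = -30/7 + W/7)
11 + S(n)*I(4 - 1*(-5)) = 11 + (-30/7 + (1/7)*221)*(4 - 1*(-5)) = 11 + (-30/7 + 221/7)*(4 + 5) = 11 + (191/7)*9 = 11 + 1719/7 = 1796/7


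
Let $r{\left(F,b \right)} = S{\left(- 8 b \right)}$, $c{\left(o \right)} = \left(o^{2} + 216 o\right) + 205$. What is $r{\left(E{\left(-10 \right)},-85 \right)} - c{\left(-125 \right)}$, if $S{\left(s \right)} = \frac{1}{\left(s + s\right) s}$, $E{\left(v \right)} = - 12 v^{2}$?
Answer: $\frac{10330016001}{924800} \approx 11170.0$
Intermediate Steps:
$S{\left(s \right)} = \frac{1}{2 s^{2}}$ ($S{\left(s \right)} = \frac{1}{2 s s} = \frac{\frac{1}{2} \frac{1}{s}}{s} = \frac{1}{2 s^{2}}$)
$c{\left(o \right)} = 205 + o^{2} + 216 o$
$r{\left(F,b \right)} = \frac{1}{128 b^{2}}$ ($r{\left(F,b \right)} = \frac{1}{2 \cdot 64 b^{2}} = \frac{\frac{1}{64} \frac{1}{b^{2}}}{2} = \frac{1}{128 b^{2}}$)
$r{\left(E{\left(-10 \right)},-85 \right)} - c{\left(-125 \right)} = \frac{1}{128 \cdot 7225} - \left(205 + \left(-125\right)^{2} + 216 \left(-125\right)\right) = \frac{1}{128} \cdot \frac{1}{7225} - \left(205 + 15625 - 27000\right) = \frac{1}{924800} - -11170 = \frac{1}{924800} + 11170 = \frac{10330016001}{924800}$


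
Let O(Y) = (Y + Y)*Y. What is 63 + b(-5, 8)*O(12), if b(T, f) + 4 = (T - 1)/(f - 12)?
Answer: -657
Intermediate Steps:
O(Y) = 2*Y² (O(Y) = (2*Y)*Y = 2*Y²)
b(T, f) = -4 + (-1 + T)/(-12 + f) (b(T, f) = -4 + (T - 1)/(f - 12) = -4 + (-1 + T)/(-12 + f))
63 + b(-5, 8)*O(12) = 63 + ((47 - 5 - 4*8)/(-12 + 8))*(2*12²) = 63 + ((47 - 5 - 32)/(-4))*(2*144) = 63 - ¼*10*288 = 63 - 5/2*288 = 63 - 720 = -657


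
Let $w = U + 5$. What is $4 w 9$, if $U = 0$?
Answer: $180$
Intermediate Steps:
$w = 5$ ($w = 0 + 5 = 5$)
$4 w 9 = 4 \cdot 5 \cdot 9 = 20 \cdot 9 = 180$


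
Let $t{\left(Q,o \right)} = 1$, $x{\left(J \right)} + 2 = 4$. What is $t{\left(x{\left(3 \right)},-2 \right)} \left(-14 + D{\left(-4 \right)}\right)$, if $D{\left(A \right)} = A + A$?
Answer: $-22$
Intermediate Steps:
$x{\left(J \right)} = 2$ ($x{\left(J \right)} = -2 + 4 = 2$)
$D{\left(A \right)} = 2 A$
$t{\left(x{\left(3 \right)},-2 \right)} \left(-14 + D{\left(-4 \right)}\right) = 1 \left(-14 + 2 \left(-4\right)\right) = 1 \left(-14 - 8\right) = 1 \left(-22\right) = -22$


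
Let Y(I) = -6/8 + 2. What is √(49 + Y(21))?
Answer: √201/2 ≈ 7.0887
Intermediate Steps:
Y(I) = 5/4 (Y(I) = -6*⅛ + 2 = -¾ + 2 = 5/4)
√(49 + Y(21)) = √(49 + 5/4) = √(201/4) = √201/2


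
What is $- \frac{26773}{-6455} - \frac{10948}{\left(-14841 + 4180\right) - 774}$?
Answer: $\frac{75363719}{14762585} \approx 5.105$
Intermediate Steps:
$- \frac{26773}{-6455} - \frac{10948}{\left(-14841 + 4180\right) - 774} = \left(-26773\right) \left(- \frac{1}{6455}\right) - \frac{10948}{-10661 - 774} = \frac{26773}{6455} - \frac{10948}{-11435} = \frac{26773}{6455} - - \frac{10948}{11435} = \frac{26773}{6455} + \frac{10948}{11435} = \frac{75363719}{14762585}$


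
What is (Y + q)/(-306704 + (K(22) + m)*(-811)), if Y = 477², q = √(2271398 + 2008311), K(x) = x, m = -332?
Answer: -227529/55294 - 7*√87341/55294 ≈ -4.1523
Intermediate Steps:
q = 7*√87341 (q = √4279709 = 7*√87341 ≈ 2068.7)
Y = 227529
(Y + q)/(-306704 + (K(22) + m)*(-811)) = (227529 + 7*√87341)/(-306704 + (22 - 332)*(-811)) = (227529 + 7*√87341)/(-306704 - 310*(-811)) = (227529 + 7*√87341)/(-306704 + 251410) = (227529 + 7*√87341)/(-55294) = (227529 + 7*√87341)*(-1/55294) = -227529/55294 - 7*√87341/55294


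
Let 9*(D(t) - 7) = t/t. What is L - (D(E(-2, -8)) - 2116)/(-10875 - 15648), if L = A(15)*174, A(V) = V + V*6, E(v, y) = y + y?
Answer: 4361157910/238707 ≈ 18270.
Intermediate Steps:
E(v, y) = 2*y
D(t) = 64/9 (D(t) = 7 + (t/t)/9 = 7 + (⅑)*1 = 7 + ⅑ = 64/9)
A(V) = 7*V (A(V) = V + 6*V = 7*V)
L = 18270 (L = (7*15)*174 = 105*174 = 18270)
L - (D(E(-2, -8)) - 2116)/(-10875 - 15648) = 18270 - (64/9 - 2116)/(-10875 - 15648) = 18270 - (-18980)/(9*(-26523)) = 18270 - (-18980)*(-1)/(9*26523) = 18270 - 1*18980/238707 = 18270 - 18980/238707 = 4361157910/238707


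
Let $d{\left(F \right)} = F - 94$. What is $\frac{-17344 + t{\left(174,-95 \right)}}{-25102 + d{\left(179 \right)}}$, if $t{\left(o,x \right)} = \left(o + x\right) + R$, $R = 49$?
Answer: $\frac{64}{93} \approx 0.68817$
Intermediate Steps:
$d{\left(F \right)} = -94 + F$ ($d{\left(F \right)} = F - 94 = -94 + F$)
$t{\left(o,x \right)} = 49 + o + x$ ($t{\left(o,x \right)} = \left(o + x\right) + 49 = 49 + o + x$)
$\frac{-17344 + t{\left(174,-95 \right)}}{-25102 + d{\left(179 \right)}} = \frac{-17344 + \left(49 + 174 - 95\right)}{-25102 + \left(-94 + 179\right)} = \frac{-17344 + 128}{-25102 + 85} = - \frac{17216}{-25017} = \left(-17216\right) \left(- \frac{1}{25017}\right) = \frac{64}{93}$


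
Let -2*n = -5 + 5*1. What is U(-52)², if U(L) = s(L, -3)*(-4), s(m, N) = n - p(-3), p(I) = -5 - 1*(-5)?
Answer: 0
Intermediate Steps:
p(I) = 0 (p(I) = -5 + 5 = 0)
n = 0 (n = -(-5 + 5*1)/2 = -(-5 + 5)/2 = -½*0 = 0)
s(m, N) = 0 (s(m, N) = 0 - 1*0 = 0 + 0 = 0)
U(L) = 0 (U(L) = 0*(-4) = 0)
U(-52)² = 0² = 0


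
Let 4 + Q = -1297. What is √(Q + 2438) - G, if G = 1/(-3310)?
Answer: 1/3310 + √1137 ≈ 33.720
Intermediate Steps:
Q = -1301 (Q = -4 - 1297 = -1301)
G = -1/3310 ≈ -0.00030211
√(Q + 2438) - G = √(-1301 + 2438) - 1*(-1/3310) = √1137 + 1/3310 = 1/3310 + √1137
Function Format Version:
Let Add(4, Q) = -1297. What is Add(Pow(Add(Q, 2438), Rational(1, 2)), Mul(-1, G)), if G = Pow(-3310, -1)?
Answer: Add(Rational(1, 3310), Pow(1137, Rational(1, 2))) ≈ 33.720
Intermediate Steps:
Q = -1301 (Q = Add(-4, -1297) = -1301)
G = Rational(-1, 3310) ≈ -0.00030211
Add(Pow(Add(Q, 2438), Rational(1, 2)), Mul(-1, G)) = Add(Pow(Add(-1301, 2438), Rational(1, 2)), Mul(-1, Rational(-1, 3310))) = Add(Pow(1137, Rational(1, 2)), Rational(1, 3310)) = Add(Rational(1, 3310), Pow(1137, Rational(1, 2)))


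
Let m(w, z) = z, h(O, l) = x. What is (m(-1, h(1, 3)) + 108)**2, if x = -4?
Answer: 10816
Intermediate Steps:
h(O, l) = -4
(m(-1, h(1, 3)) + 108)**2 = (-4 + 108)**2 = 104**2 = 10816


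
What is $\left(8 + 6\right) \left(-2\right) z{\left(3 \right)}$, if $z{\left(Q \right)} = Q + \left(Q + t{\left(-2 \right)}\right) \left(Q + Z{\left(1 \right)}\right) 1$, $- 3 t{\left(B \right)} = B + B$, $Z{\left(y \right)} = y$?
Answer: $- \frac{1708}{3} \approx -569.33$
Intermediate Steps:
$t{\left(B \right)} = - \frac{2 B}{3}$ ($t{\left(B \right)} = - \frac{B + B}{3} = - \frac{2 B}{3}$)
$z{\left(Q \right)} = Q + \left(1 + Q\right) \left(\frac{4}{3} + Q\right)$ ($z{\left(Q \right)} = Q + \left(Q - - \frac{4}{3}\right) \left(Q + 1\right) 1 = Q + \left(Q + \frac{4}{3}\right) \left(1 + Q\right) 1 = Q + \left(\frac{4}{3} + Q\right) \left(1 + Q\right) 1 = Q + \left(1 + Q\right) \left(\frac{4}{3} + Q\right) 1 = Q + \left(1 + Q\right) \left(\frac{4}{3} + Q\right)$)
$\left(8 + 6\right) \left(-2\right) z{\left(3 \right)} = \left(8 + 6\right) \left(-2\right) \left(\frac{4}{3} + 3^{2} + \frac{10}{3} \cdot 3\right) = 14 \left(-2\right) \left(\frac{4}{3} + 9 + 10\right) = \left(-28\right) \frac{61}{3} = - \frac{1708}{3}$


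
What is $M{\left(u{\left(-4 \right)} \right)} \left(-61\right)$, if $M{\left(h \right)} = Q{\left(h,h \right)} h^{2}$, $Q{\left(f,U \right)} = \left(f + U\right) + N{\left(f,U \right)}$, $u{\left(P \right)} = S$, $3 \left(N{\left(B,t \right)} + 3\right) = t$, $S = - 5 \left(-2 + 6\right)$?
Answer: $\frac{3635600}{3} \approx 1.2119 \cdot 10^{6}$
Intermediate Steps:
$S = -20$ ($S = \left(-5\right) 4 = -20$)
$N{\left(B,t \right)} = -3 + \frac{t}{3}$
$u{\left(P \right)} = -20$
$Q{\left(f,U \right)} = -3 + f + \frac{4 U}{3}$ ($Q{\left(f,U \right)} = \left(f + U\right) + \left(-3 + \frac{U}{3}\right) = \left(U + f\right) + \left(-3 + \frac{U}{3}\right) = -3 + f + \frac{4 U}{3}$)
$M{\left(h \right)} = h^{2} \left(-3 + \frac{7 h}{3}\right)$ ($M{\left(h \right)} = \left(-3 + h + \frac{4 h}{3}\right) h^{2} = \left(-3 + \frac{7 h}{3}\right) h^{2} = h^{2} \left(-3 + \frac{7 h}{3}\right)$)
$M{\left(u{\left(-4 \right)} \right)} \left(-61\right) = \frac{\left(-20\right)^{2} \left(-9 + 7 \left(-20\right)\right)}{3} \left(-61\right) = \frac{1}{3} \cdot 400 \left(-9 - 140\right) \left(-61\right) = \frac{1}{3} \cdot 400 \left(-149\right) \left(-61\right) = \left(- \frac{59600}{3}\right) \left(-61\right) = \frac{3635600}{3}$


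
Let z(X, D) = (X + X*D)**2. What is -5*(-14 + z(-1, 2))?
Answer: 25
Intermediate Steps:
z(X, D) = (X + D*X)**2
-5*(-14 + z(-1, 2)) = -5*(-14 + (-1)**2*(1 + 2)**2) = -5*(-14 + 1*3**2) = -5*(-14 + 1*9) = -5*(-14 + 9) = -5*(-5) = 25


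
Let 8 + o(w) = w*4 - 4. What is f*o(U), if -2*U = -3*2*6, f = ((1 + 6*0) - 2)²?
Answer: 60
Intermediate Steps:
f = 1 (f = ((1 + 0) - 2)² = (1 - 2)² = (-1)² = 1)
U = 18 (U = -(-3*2)*6/2 = -(-3)*6 = -½*(-36) = 18)
o(w) = -12 + 4*w (o(w) = -8 + (w*4 - 4) = -8 + (4*w - 4) = -8 + (-4 + 4*w) = -12 + 4*w)
f*o(U) = 1*(-12 + 4*18) = 1*(-12 + 72) = 1*60 = 60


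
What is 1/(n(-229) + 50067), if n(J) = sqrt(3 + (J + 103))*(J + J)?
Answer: 16689/844168487 + 458*I*sqrt(123)/2532505461 ≈ 1.977e-5 + 2.0057e-6*I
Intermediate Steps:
n(J) = 2*J*sqrt(106 + J) (n(J) = sqrt(3 + (103 + J))*(2*J) = sqrt(106 + J)*(2*J) = 2*J*sqrt(106 + J))
1/(n(-229) + 50067) = 1/(2*(-229)*sqrt(106 - 229) + 50067) = 1/(2*(-229)*sqrt(-123) + 50067) = 1/(2*(-229)*(I*sqrt(123)) + 50067) = 1/(-458*I*sqrt(123) + 50067) = 1/(50067 - 458*I*sqrt(123))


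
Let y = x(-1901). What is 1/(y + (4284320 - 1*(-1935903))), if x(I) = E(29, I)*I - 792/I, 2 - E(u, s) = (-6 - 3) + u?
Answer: 1901/11889693133 ≈ 1.5989e-7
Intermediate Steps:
E(u, s) = 11 - u (E(u, s) = 2 - ((-6 - 3) + u) = 2 - (-9 + u) = 2 + (9 - u) = 11 - u)
x(I) = -792/I - 18*I (x(I) = (11 - 1*29)*I - 792/I = (11 - 29)*I - 792/I = -18*I - 792/I = -792/I - 18*I)
y = 65049210/1901 (y = -792/(-1901) - 18*(-1901) = -792*(-1/1901) + 34218 = 792/1901 + 34218 = 65049210/1901 ≈ 34218.)
1/(y + (4284320 - 1*(-1935903))) = 1/(65049210/1901 + (4284320 - 1*(-1935903))) = 1/(65049210/1901 + (4284320 + 1935903)) = 1/(65049210/1901 + 6220223) = 1/(11889693133/1901) = 1901/11889693133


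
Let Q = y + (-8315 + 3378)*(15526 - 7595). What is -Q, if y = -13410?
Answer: 39168757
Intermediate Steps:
Q = -39168757 (Q = -13410 + (-8315 + 3378)*(15526 - 7595) = -13410 - 4937*7931 = -13410 - 39155347 = -39168757)
-Q = -1*(-39168757) = 39168757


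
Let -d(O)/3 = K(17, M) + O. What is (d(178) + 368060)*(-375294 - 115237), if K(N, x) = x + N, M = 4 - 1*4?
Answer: -180257879225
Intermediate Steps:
M = 0 (M = 4 - 4 = 0)
K(N, x) = N + x
d(O) = -51 - 3*O (d(O) = -3*((17 + 0) + O) = -3*(17 + O) = -51 - 3*O)
(d(178) + 368060)*(-375294 - 115237) = ((-51 - 3*178) + 368060)*(-375294 - 115237) = ((-51 - 534) + 368060)*(-490531) = (-585 + 368060)*(-490531) = 367475*(-490531) = -180257879225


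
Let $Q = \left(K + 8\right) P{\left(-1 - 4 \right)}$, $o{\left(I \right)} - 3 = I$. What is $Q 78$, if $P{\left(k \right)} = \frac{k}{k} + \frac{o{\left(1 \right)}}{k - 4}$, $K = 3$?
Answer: $\frac{1430}{3} \approx 476.67$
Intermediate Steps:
$o{\left(I \right)} = 3 + I$
$P{\left(k \right)} = 1 + \frac{4}{-4 + k}$ ($P{\left(k \right)} = \frac{k}{k} + \frac{3 + 1}{k - 4} = 1 + \frac{4}{-4 + k}$)
$Q = \frac{55}{9}$ ($Q = \left(3 + 8\right) \frac{-1 - 4}{-4 - 5} = 11 \left(- \frac{5}{-4 - 5}\right) = 11 \left(- \frac{5}{-9}\right) = 11 \left(\left(-5\right) \left(- \frac{1}{9}\right)\right) = 11 \cdot \frac{5}{9} = \frac{55}{9} \approx 6.1111$)
$Q 78 = \frac{55}{9} \cdot 78 = \frac{1430}{3}$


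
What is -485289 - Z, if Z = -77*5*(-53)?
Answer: -505694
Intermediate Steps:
Z = 20405 (Z = -385*(-53) = 20405)
-485289 - Z = -485289 - 1*20405 = -485289 - 20405 = -505694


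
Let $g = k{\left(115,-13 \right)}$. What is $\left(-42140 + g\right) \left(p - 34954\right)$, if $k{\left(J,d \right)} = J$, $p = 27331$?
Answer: $320356575$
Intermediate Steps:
$g = 115$
$\left(-42140 + g\right) \left(p - 34954\right) = \left(-42140 + 115\right) \left(27331 - 34954\right) = \left(-42025\right) \left(-7623\right) = 320356575$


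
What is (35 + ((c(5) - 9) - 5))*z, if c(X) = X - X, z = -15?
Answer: -315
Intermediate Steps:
c(X) = 0
(35 + ((c(5) - 9) - 5))*z = (35 + ((0 - 9) - 5))*(-15) = (35 + (-9 - 5))*(-15) = (35 - 14)*(-15) = 21*(-15) = -315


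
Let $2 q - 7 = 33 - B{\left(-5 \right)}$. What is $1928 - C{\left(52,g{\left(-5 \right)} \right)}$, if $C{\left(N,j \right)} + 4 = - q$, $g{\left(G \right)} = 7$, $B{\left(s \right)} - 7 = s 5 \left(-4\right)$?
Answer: $\frac{3797}{2} \approx 1898.5$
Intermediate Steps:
$B{\left(s \right)} = 7 - 20 s$ ($B{\left(s \right)} = 7 + s 5 \left(-4\right) = 7 + 5 s \left(-4\right) = 7 - 20 s$)
$q = - \frac{67}{2}$ ($q = \frac{7}{2} + \frac{33 - \left(7 - -100\right)}{2} = \frac{7}{2} + \frac{33 - \left(7 + 100\right)}{2} = \frac{7}{2} + \frac{33 - 107}{2} = \frac{7}{2} + \frac{1}{2} \left(-74\right) = \frac{7}{2} - 37 = - \frac{67}{2} \approx -33.5$)
$C{\left(N,j \right)} = \frac{59}{2}$ ($C{\left(N,j \right)} = -4 - - \frac{67}{2} = -4 + \frac{67}{2} = \frac{59}{2}$)
$1928 - C{\left(52,g{\left(-5 \right)} \right)} = 1928 - \frac{59}{2} = \frac{3797}{2}$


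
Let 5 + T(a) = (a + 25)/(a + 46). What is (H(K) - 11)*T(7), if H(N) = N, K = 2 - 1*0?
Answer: 2097/53 ≈ 39.566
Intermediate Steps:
K = 2 (K = 2 + 0 = 2)
T(a) = -5 + (25 + a)/(46 + a) (T(a) = -5 + (a + 25)/(a + 46) = -5 + (25 + a)/(46 + a))
(H(K) - 11)*T(7) = (2 - 11)*((-205 - 4*7)/(46 + 7)) = -9*(-205 - 28)/53 = -9*(-233)/53 = -9*(-233/53) = 2097/53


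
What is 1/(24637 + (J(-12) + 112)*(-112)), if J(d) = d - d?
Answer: 1/12093 ≈ 8.2692e-5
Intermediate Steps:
J(d) = 0
1/(24637 + (J(-12) + 112)*(-112)) = 1/(24637 + (0 + 112)*(-112)) = 1/(24637 + 112*(-112)) = 1/(24637 - 12544) = 1/12093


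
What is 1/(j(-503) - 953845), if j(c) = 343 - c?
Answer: -1/952999 ≈ -1.0493e-6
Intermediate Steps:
1/(j(-503) - 953845) = 1/((343 - 1*(-503)) - 953845) = 1/((343 + 503) - 953845) = 1/(846 - 953845) = 1/(-952999) = -1/952999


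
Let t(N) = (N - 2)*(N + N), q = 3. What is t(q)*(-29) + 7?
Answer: -167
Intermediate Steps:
t(N) = 2*N*(-2 + N) (t(N) = (-2 + N)*(2*N) = 2*N*(-2 + N))
t(q)*(-29) + 7 = (2*3*(-2 + 3))*(-29) + 7 = (2*3*1)*(-29) + 7 = 6*(-29) + 7 = -174 + 7 = -167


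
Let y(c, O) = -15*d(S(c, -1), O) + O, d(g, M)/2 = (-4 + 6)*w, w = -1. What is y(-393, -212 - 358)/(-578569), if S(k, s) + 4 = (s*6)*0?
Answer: 510/578569 ≈ 0.00088149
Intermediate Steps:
S(k, s) = -4 (S(k, s) = -4 + (s*6)*0 = -4 + (6*s)*0 = -4 + 0 = -4)
d(g, M) = -4 (d(g, M) = 2*((-4 + 6)*(-1)) = 2*(2*(-1)) = 2*(-2) = -4)
y(c, O) = 60 + O (y(c, O) = -15*(-4) + O = 60 + O)
y(-393, -212 - 358)/(-578569) = (60 + (-212 - 358))/(-578569) = (60 - 570)*(-1/578569) = -510*(-1/578569) = 510/578569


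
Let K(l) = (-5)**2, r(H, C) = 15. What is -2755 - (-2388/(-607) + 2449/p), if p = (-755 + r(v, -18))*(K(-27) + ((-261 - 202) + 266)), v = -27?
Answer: -213153865983/77258960 ≈ -2759.0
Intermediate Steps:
K(l) = 25
p = 127280 (p = (-755 + 15)*(25 + ((-261 - 202) + 266)) = -740*(25 + (-463 + 266)) = -740*(25 - 197) = -740*(-172) = 127280)
-2755 - (-2388/(-607) + 2449/p) = -2755 - (-2388/(-607) + 2449/127280) = -2755 - (-2388*(-1/607) + 2449*(1/127280)) = -2755 - (2388/607 + 2449/127280) = -2755 - 1*305431183/77258960 = -2755 - 305431183/77258960 = -213153865983/77258960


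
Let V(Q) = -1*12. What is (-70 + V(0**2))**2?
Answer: 6724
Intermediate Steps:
V(Q) = -12
(-70 + V(0**2))**2 = (-70 - 12)**2 = (-82)**2 = 6724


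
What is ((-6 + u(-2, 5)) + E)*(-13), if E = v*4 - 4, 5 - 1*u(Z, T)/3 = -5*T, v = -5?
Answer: -780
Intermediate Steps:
u(Z, T) = 15 + 15*T (u(Z, T) = 15 - (-15)*T = 15 + 15*T)
E = -24 (E = -5*4 - 4 = -20 - 4 = -24)
((-6 + u(-2, 5)) + E)*(-13) = ((-6 + (15 + 15*5)) - 24)*(-13) = ((-6 + (15 + 75)) - 24)*(-13) = ((-6 + 90) - 24)*(-13) = (84 - 24)*(-13) = 60*(-13) = -780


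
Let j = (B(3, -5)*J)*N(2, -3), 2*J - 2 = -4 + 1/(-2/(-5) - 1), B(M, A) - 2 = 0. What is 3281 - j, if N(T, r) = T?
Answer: 9865/3 ≈ 3288.3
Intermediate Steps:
B(M, A) = 2 (B(M, A) = 2 + 0 = 2)
J = -11/6 (J = 1 + (-4 + 1/(-2/(-5) - 1))/2 = 1 + (-4 + 1/(-2*(-1/5) - 1))/2 = 1 + (-4 + 1/(2/5 - 1))/2 = 1 + (-4 + 1/(-3/5))/2 = 1 + (-4 + 1*(-5/3))/2 = 1 + (-4 - 5/3)/2 = 1 + (1/2)*(-17/3) = 1 - 17/6 = -11/6 ≈ -1.8333)
j = -22/3 (j = (2*(-11/6))*2 = -11/3*2 = -22/3 ≈ -7.3333)
3281 - j = 3281 - 1*(-22/3) = 3281 + 22/3 = 9865/3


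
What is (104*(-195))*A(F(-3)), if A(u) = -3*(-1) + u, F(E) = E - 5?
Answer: 101400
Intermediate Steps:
F(E) = -5 + E
A(u) = 3 + u
(104*(-195))*A(F(-3)) = (104*(-195))*(3 + (-5 - 3)) = -20280*(3 - 8) = -20280*(-5) = 101400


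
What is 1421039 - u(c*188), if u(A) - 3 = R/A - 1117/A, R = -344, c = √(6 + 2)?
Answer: 1421036 + 1461*√2/752 ≈ 1.4210e+6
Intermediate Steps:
c = 2*√2 (c = √8 = 2*√2 ≈ 2.8284)
u(A) = 3 - 1461/A (u(A) = 3 + (-344/A - 1117/A) = 3 - 1461/A)
1421039 - u(c*188) = 1421039 - (3 - 1461*√2/752) = 1421039 + (-3 + 1461*√2/752) = 1421036 + 1461*√2/752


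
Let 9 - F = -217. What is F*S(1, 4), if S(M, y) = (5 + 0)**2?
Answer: 5650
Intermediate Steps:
S(M, y) = 25 (S(M, y) = 5**2 = 25)
F = 226 (F = 9 - 1*(-217) = 9 + 217 = 226)
F*S(1, 4) = 226*25 = 5650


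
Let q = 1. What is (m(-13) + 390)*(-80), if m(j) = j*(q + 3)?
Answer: -27040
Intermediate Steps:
m(j) = 4*j (m(j) = j*(1 + 3) = j*4 = 4*j)
(m(-13) + 390)*(-80) = (4*(-13) + 390)*(-80) = (-52 + 390)*(-80) = 338*(-80) = -27040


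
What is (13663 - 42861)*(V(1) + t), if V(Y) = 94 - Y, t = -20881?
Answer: 606968024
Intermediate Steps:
(13663 - 42861)*(V(1) + t) = (13663 - 42861)*((94 - 1*1) - 20881) = -29198*((94 - 1) - 20881) = -29198*(93 - 20881) = -29198*(-20788) = 606968024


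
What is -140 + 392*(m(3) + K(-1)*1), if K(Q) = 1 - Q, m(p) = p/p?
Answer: 1036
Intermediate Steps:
m(p) = 1
-140 + 392*(m(3) + K(-1)*1) = -140 + 392*(1 + (1 - 1*(-1))*1) = -140 + 392*(1 + (1 + 1)*1) = -140 + 392*(1 + 2*1) = -140 + 392*(1 + 2) = -140 + 392*3 = -140 + 1176 = 1036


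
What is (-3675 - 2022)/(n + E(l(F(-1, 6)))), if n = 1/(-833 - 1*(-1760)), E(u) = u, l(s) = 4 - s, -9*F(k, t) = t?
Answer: -5281119/4327 ≈ -1220.5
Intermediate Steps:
F(k, t) = -t/9
n = 1/927 (n = 1/(-833 + 1760) = 1/927 ≈ 0.0010787)
(-3675 - 2022)/(n + E(l(F(-1, 6)))) = (-3675 - 2022)/(1/927 + (4 - (-1)*6/9)) = -5697/(1/927 + (4 - 1*(-⅔))) = -5697/(1/927 + (4 + ⅔)) = -5697/(1/927 + 14/3) = -5697/4327/927 = -5697*927/4327 = -5281119/4327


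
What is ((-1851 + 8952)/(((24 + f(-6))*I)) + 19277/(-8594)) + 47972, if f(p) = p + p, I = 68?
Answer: 56076455375/1168784 ≈ 47978.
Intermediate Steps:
f(p) = 2*p
((-1851 + 8952)/(((24 + f(-6))*I)) + 19277/(-8594)) + 47972 = ((-1851 + 8952)/(((24 + 2*(-6))*68)) + 19277/(-8594)) + 47972 = (7101/(((24 - 12)*68)) + 19277*(-1/8594)) + 47972 = (7101/((12*68)) - 19277/8594) + 47972 = (7101/816 - 19277/8594) + 47972 = (7101*(1/816) - 19277/8594) + 47972 = (2367/272 - 19277/8594) + 47972 = 7549327/1168784 + 47972 = 56076455375/1168784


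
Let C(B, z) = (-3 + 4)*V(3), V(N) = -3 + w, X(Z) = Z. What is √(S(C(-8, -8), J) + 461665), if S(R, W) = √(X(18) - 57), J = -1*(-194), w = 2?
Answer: √(461665 + I*√39) ≈ 679.46 + 0.005*I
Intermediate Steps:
V(N) = -1 (V(N) = -3 + 2 = -1)
C(B, z) = -1 (C(B, z) = (-3 + 4)*(-1) = 1*(-1) = -1)
J = 194
S(R, W) = I*√39 (S(R, W) = √(18 - 57) = √(-39) = I*√39)
√(S(C(-8, -8), J) + 461665) = √(I*√39 + 461665) = √(461665 + I*√39)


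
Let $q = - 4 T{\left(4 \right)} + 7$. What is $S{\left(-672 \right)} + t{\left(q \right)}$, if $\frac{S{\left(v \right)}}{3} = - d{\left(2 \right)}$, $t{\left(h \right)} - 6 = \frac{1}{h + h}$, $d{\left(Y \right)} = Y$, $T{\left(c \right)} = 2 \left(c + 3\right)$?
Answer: $- \frac{1}{98} \approx -0.010204$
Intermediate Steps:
$T{\left(c \right)} = 6 + 2 c$ ($T{\left(c \right)} = 2 \left(3 + c\right) = 6 + 2 c$)
$q = -49$ ($q = - 4 \left(6 + 2 \cdot 4\right) + 7 = - 4 \left(6 + 8\right) + 7 = \left(-4\right) 14 + 7 = -56 + 7 = -49$)
$t{\left(h \right)} = 6 + \frac{1}{2 h}$ ($t{\left(h \right)} = 6 + \frac{1}{h + h} = 6 + \frac{1}{2 h}$)
$S{\left(v \right)} = -6$ ($S{\left(v \right)} = 3 \left(\left(-1\right) 2\right) = 3 \left(-2\right) = -6$)
$S{\left(-672 \right)} + t{\left(q \right)} = -6 + \left(6 + \frac{1}{2 \left(-49\right)}\right) = -6 + \left(6 + \frac{1}{2} \left(- \frac{1}{49}\right)\right) = -6 + \left(6 - \frac{1}{98}\right) = -6 + \frac{587}{98} = - \frac{1}{98}$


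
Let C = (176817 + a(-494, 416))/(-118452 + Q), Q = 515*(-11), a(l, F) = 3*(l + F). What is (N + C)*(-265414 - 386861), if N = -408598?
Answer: 33079562112948975/124117 ≈ 2.6652e+11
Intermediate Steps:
a(l, F) = 3*F + 3*l (a(l, F) = 3*(F + l) = 3*F + 3*l)
Q = -5665
C = -176583/124117 (C = (176817 + (3*416 + 3*(-494)))/(-118452 - 5665) = (176817 + (1248 - 1482))/(-124117) = (176817 - 234)*(-1/124117) = 176583*(-1/124117) = -176583/124117 ≈ -1.4227)
(N + C)*(-265414 - 386861) = (-408598 - 176583/124117)*(-265414 - 386861) = -50714134549/124117*(-652275) = 33079562112948975/124117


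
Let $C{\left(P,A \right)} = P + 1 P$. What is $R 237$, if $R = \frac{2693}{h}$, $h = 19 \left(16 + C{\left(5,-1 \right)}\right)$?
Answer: $\frac{638241}{494} \approx 1292.0$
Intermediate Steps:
$C{\left(P,A \right)} = 2 P$ ($C{\left(P,A \right)} = P + P = 2 P$)
$h = 494$ ($h = 19 \left(16 + 2 \cdot 5\right) = 19 \left(16 + 10\right) = 19 \cdot 26 = 494$)
$R = \frac{2693}{494} \approx 5.4514$
$R 237 = \frac{2693}{494} \cdot 237 = \frac{638241}{494}$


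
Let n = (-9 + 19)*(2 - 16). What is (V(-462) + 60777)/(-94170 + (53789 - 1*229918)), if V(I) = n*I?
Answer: -125457/270299 ≈ -0.46414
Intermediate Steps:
n = -140 (n = 10*(-14) = -140)
V(I) = -140*I
(V(-462) + 60777)/(-94170 + (53789 - 1*229918)) = (-140*(-462) + 60777)/(-94170 + (53789 - 1*229918)) = (64680 + 60777)/(-94170 + (53789 - 229918)) = 125457/(-94170 - 176129) = 125457/(-270299) = 125457*(-1/270299) = -125457/270299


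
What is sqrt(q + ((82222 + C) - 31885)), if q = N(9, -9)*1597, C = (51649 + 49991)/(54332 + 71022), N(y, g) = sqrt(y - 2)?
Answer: sqrt(197747374628013 + 6273664907413*sqrt(7))/62677 ≈ 233.59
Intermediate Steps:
N(y, g) = sqrt(-2 + y)
C = 50820/62677 (C = 101640/125354 = 101640*(1/125354) = 50820/62677 ≈ 0.81082)
q = 1597*sqrt(7) (q = sqrt(-2 + 9)*1597 = sqrt(7)*1597 = 1597*sqrt(7) ≈ 4225.3)
sqrt(q + ((82222 + C) - 31885)) = sqrt(1597*sqrt(7) + ((82222 + 50820/62677) - 31885)) = sqrt(1597*sqrt(7) + (5153479114/62677 - 31885)) = sqrt(1597*sqrt(7) + 3155022969/62677) = sqrt(3155022969/62677 + 1597*sqrt(7))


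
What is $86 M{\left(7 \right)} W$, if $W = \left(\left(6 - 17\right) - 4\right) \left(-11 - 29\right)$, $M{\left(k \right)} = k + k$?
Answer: $722400$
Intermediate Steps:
$M{\left(k \right)} = 2 k$
$W = 600$ ($W = \left(-11 - 4\right) \left(-40\right) = \left(-15\right) \left(-40\right) = 600$)
$86 M{\left(7 \right)} W = 86 \cdot 2 \cdot 7 \cdot 600 = 86 \cdot 14 \cdot 600 = 1204 \cdot 600 = 722400$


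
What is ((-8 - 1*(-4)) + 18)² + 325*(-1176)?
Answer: -382004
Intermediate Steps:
((-8 - 1*(-4)) + 18)² + 325*(-1176) = ((-8 + 4) + 18)² - 382200 = (-4 + 18)² - 382200 = 14² - 382200 = 196 - 382200 = -382004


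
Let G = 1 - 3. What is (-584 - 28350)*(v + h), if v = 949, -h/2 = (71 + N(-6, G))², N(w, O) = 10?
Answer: 352213582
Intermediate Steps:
G = -2
h = -13122 (h = -2*(71 + 10)² = -2*81² = -2*6561 = -13122)
(-584 - 28350)*(v + h) = (-584 - 28350)*(949 - 13122) = -28934*(-12173) = 352213582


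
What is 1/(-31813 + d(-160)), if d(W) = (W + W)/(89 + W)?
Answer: -71/2258403 ≈ -3.1438e-5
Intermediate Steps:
d(W) = 2*W/(89 + W) (d(W) = (2*W)/(89 + W) = 2*W/(89 + W))
1/(-31813 + d(-160)) = 1/(-31813 + 2*(-160)/(89 - 160)) = 1/(-31813 + 2*(-160)/(-71)) = 1/(-31813 + 2*(-160)*(-1/71)) = 1/(-31813 + 320/71) = 1/(-2258403/71) = -71/2258403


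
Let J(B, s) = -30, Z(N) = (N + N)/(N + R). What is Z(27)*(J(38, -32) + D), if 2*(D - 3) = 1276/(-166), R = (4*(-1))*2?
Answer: -138240/1577 ≈ -87.660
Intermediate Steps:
R = -8 (R = -4*2 = -8)
D = -70/83 (D = 3 + (1276/(-166))/2 = 3 + (1276*(-1/166))/2 = 3 + (1/2)*(-638/83) = 3 - 319/83 = -70/83 ≈ -0.84337)
Z(N) = 2*N/(-8 + N) (Z(N) = (N + N)/(N - 8) = (2*N)/(-8 + N) = 2*N/(-8 + N))
Z(27)*(J(38, -32) + D) = (2*27/(-8 + 27))*(-30 - 70/83) = (2*27/19)*(-2560/83) = (2*27*(1/19))*(-2560/83) = (54/19)*(-2560/83) = -138240/1577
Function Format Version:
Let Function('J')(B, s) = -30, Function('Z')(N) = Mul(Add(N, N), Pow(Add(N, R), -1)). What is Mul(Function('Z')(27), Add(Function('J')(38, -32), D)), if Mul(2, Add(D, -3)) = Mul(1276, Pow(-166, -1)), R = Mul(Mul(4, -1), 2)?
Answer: Rational(-138240, 1577) ≈ -87.660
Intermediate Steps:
R = -8 (R = Mul(-4, 2) = -8)
D = Rational(-70, 83) (D = Add(3, Mul(Rational(1, 2), Mul(1276, Pow(-166, -1)))) = Add(3, Mul(Rational(1, 2), Mul(1276, Rational(-1, 166)))) = Add(3, Mul(Rational(1, 2), Rational(-638, 83))) = Add(3, Rational(-319, 83)) = Rational(-70, 83) ≈ -0.84337)
Function('Z')(N) = Mul(2, N, Pow(Add(-8, N), -1)) (Function('Z')(N) = Mul(Add(N, N), Pow(Add(N, -8), -1)) = Mul(Mul(2, N), Pow(Add(-8, N), -1)) = Mul(2, N, Pow(Add(-8, N), -1)))
Mul(Function('Z')(27), Add(Function('J')(38, -32), D)) = Mul(Mul(2, 27, Pow(Add(-8, 27), -1)), Add(-30, Rational(-70, 83))) = Mul(Mul(2, 27, Pow(19, -1)), Rational(-2560, 83)) = Mul(Mul(2, 27, Rational(1, 19)), Rational(-2560, 83)) = Mul(Rational(54, 19), Rational(-2560, 83)) = Rational(-138240, 1577)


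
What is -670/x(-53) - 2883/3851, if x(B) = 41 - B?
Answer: -1425586/180997 ≈ -7.8763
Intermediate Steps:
-670/x(-53) - 2883/3851 = -670/(41 - 1*(-53)) - 2883/3851 = -670/(41 + 53) - 2883*1/3851 = -670/94 - 2883/3851 = -670*1/94 - 2883/3851 = -335/47 - 2883/3851 = -1425586/180997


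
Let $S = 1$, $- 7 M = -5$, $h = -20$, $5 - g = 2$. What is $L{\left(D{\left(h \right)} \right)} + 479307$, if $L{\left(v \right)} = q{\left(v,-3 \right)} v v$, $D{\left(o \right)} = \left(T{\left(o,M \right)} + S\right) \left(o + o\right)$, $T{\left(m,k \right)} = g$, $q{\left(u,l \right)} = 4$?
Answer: $581707$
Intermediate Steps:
$g = 3$ ($g = 5 - 2 = 3$)
$M = \frac{5}{7}$ ($M = \left(- \frac{1}{7}\right) \left(-5\right) = \frac{5}{7} \approx 0.71429$)
$T{\left(m,k \right)} = 3$
$D{\left(o \right)} = 8 o$ ($D{\left(o \right)} = \left(3 + 1\right) \left(o + o\right) = 4 \cdot 2 o = 8 o$)
$L{\left(v \right)} = 4 v^{2}$ ($L{\left(v \right)} = 4 v v = 4 v^{2}$)
$L{\left(D{\left(h \right)} \right)} + 479307 = 4 \left(8 \left(-20\right)\right)^{2} + 479307 = 4 \left(-160\right)^{2} + 479307 = 4 \cdot 25600 + 479307 = 102400 + 479307 = 581707$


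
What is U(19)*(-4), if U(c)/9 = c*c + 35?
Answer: -14256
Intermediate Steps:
U(c) = 315 + 9*c**2 (U(c) = 9*(c*c + 35) = 9*(c**2 + 35) = 9*(35 + c**2) = 315 + 9*c**2)
U(19)*(-4) = (315 + 9*19**2)*(-4) = (315 + 9*361)*(-4) = (315 + 3249)*(-4) = 3564*(-4) = -14256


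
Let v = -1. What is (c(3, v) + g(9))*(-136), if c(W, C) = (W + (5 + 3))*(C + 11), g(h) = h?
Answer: -16184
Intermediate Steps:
c(W, C) = (8 + W)*(11 + C) (c(W, C) = (W + 8)*(11 + C) = (8 + W)*(11 + C))
(c(3, v) + g(9))*(-136) = ((88 + 8*(-1) + 11*3 - 1*3) + 9)*(-136) = ((88 - 8 + 33 - 3) + 9)*(-136) = (110 + 9)*(-136) = 119*(-136) = -16184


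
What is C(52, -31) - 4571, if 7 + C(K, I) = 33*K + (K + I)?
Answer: -2841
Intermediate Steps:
C(K, I) = -7 + I + 34*K (C(K, I) = -7 + (33*K + (K + I)) = -7 + (33*K + (I + K)) = -7 + (I + 34*K) = -7 + I + 34*K)
C(52, -31) - 4571 = (-7 - 31 + 34*52) - 4571 = (-7 - 31 + 1768) - 4571 = 1730 - 4571 = -2841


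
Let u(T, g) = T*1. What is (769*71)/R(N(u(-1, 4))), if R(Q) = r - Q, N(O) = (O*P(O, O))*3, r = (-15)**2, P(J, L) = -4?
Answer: 769/3 ≈ 256.33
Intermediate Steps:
u(T, g) = T
r = 225
N(O) = -12*O (N(O) = (O*(-4))*3 = -4*O*3 = -12*O)
R(Q) = 225 - Q
(769*71)/R(N(u(-1, 4))) = (769*71)/(225 - (-12)*(-1)) = 54599/(225 - 1*12) = 54599/(225 - 12) = 54599/213 = 54599*(1/213) = 769/3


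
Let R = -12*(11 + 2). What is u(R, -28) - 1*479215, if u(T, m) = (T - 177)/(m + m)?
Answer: -26835707/56 ≈ -4.7921e+5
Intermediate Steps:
R = -156 (R = -12*13 = -156)
u(T, m) = (-177 + T)/(2*m) (u(T, m) = (-177 + T)/((2*m)) = (-177 + T)*(1/(2*m)) = (-177 + T)/(2*m))
u(R, -28) - 1*479215 = (1/2)*(-177 - 156)/(-28) - 1*479215 = (1/2)*(-1/28)*(-333) - 479215 = 333/56 - 479215 = -26835707/56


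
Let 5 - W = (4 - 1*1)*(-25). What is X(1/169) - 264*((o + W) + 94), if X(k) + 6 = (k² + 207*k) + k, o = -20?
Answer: -1161312229/28561 ≈ -40661.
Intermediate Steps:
W = 80 (W = 5 - (4 - 1*1)*(-25) = 5 - (4 - 1)*(-25) = 5 - 3*(-25) = 5 - 1*(-75) = 5 + 75 = 80)
X(k) = -6 + k² + 208*k (X(k) = -6 + ((k² + 207*k) + k) = -6 + (k² + 208*k) = -6 + k² + 208*k)
X(1/169) - 264*((o + W) + 94) = (-6 + (1/169)² + 208/169) - 264*((-20 + 80) + 94) = (-6 + (1/169)² + 208*(1/169)) - 264*(60 + 94) = (-6 + 1/28561 + 16/13) - 264*154 = -136213/28561 - 40656 = -1161312229/28561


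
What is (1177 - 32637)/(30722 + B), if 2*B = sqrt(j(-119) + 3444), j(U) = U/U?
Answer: -3866056480/3775361691 + 62920*sqrt(3445)/3775361691 ≈ -1.0230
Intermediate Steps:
j(U) = 1
B = sqrt(3445)/2 (B = sqrt(1 + 3444)/2 = sqrt(3445)/2 ≈ 29.347)
(1177 - 32637)/(30722 + B) = (1177 - 32637)/(30722 + sqrt(3445)/2) = -31460/(30722 + sqrt(3445)/2)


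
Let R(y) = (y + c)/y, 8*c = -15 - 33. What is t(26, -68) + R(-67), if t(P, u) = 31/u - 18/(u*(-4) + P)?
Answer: 389159/678844 ≈ 0.57327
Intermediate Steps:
c = -6 (c = (-15 - 33)/8 = (⅛)*(-48) = -6)
t(P, u) = -18/(P - 4*u) + 31/u (t(P, u) = 31/u - 18/(-4*u + P) = 31/u - 18/(P - 4*u) = -18/(P - 4*u) + 31/u)
R(y) = (-6 + y)/y (R(y) = (y - 6)/y = (-6 + y)/y)
t(26, -68) + R(-67) = (-142*(-68) + 31*26)/((-68)*(26 - 4*(-68))) + (-6 - 67)/(-67) = -(9656 + 806)/(68*(26 + 272)) - 1/67*(-73) = -1/68*10462/298 + 73/67 = -1/68*1/298*10462 + 73/67 = -5231/10132 + 73/67 = 389159/678844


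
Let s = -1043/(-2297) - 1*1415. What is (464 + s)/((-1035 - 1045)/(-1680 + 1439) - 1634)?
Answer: 263100182/449883529 ≈ 0.58482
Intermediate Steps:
s = -3249212/2297 (s = -1043*(-1/2297) - 1415 = 1043/2297 - 1415 = -3249212/2297 ≈ -1414.5)
(464 + s)/((-1035 - 1045)/(-1680 + 1439) - 1634) = (464 - 3249212/2297)/((-1035 - 1045)/(-1680 + 1439) - 1634) = -2183404/(2297*(-2080/(-241) - 1634)) = -2183404/(2297*(-2080*(-1/241) - 1634)) = -2183404/(2297*(2080/241 - 1634)) = -2183404/(2297*(-391714/241)) = -2183404/2297*(-241/391714) = 263100182/449883529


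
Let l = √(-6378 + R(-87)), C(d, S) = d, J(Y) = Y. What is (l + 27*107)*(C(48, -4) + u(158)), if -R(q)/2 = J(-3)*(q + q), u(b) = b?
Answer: 595134 + 206*I*√7422 ≈ 5.9513e+5 + 17747.0*I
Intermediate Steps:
R(q) = 12*q (R(q) = -(-6)*(q + q) = -(-6)*2*q = -(-12)*q = 12*q)
l = I*√7422 (l = √(-6378 + 12*(-87)) = √(-6378 - 1044) = √(-7422) = I*√7422 ≈ 86.151*I)
(l + 27*107)*(C(48, -4) + u(158)) = (I*√7422 + 27*107)*(48 + 158) = (I*√7422 + 2889)*206 = (2889 + I*√7422)*206 = 595134 + 206*I*√7422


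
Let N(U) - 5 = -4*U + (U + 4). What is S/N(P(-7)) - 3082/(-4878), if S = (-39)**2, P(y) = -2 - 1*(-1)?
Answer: 1242737/9756 ≈ 127.38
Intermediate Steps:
P(y) = -1 (P(y) = -2 + 1 = -1)
S = 1521
N(U) = 9 - 3*U (N(U) = 5 + (-4*U + (U + 4)) = 5 + (-4*U + (4 + U)) = 5 + (4 - 3*U) = 9 - 3*U)
S/N(P(-7)) - 3082/(-4878) = 1521/(9 - 3*(-1)) - 3082/(-4878) = 1521/(9 + 3) - 3082*(-1/4878) = 1521/12 + 1541/2439 = 1521*(1/12) + 1541/2439 = 507/4 + 1541/2439 = 1242737/9756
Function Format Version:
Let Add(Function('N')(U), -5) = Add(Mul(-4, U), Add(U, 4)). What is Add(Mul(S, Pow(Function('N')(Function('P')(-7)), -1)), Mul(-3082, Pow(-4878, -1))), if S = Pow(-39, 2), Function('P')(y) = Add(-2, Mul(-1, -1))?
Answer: Rational(1242737, 9756) ≈ 127.38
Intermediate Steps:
Function('P')(y) = -1 (Function('P')(y) = Add(-2, 1) = -1)
S = 1521
Function('N')(U) = Add(9, Mul(-3, U)) (Function('N')(U) = Add(5, Add(Mul(-4, U), Add(U, 4))) = Add(5, Add(Mul(-4, U), Add(4, U))) = Add(5, Add(4, Mul(-3, U))) = Add(9, Mul(-3, U)))
Add(Mul(S, Pow(Function('N')(Function('P')(-7)), -1)), Mul(-3082, Pow(-4878, -1))) = Add(Mul(1521, Pow(Add(9, Mul(-3, -1)), -1)), Mul(-3082, Pow(-4878, -1))) = Add(Mul(1521, Pow(Add(9, 3), -1)), Mul(-3082, Rational(-1, 4878))) = Add(Mul(1521, Pow(12, -1)), Rational(1541, 2439)) = Add(Mul(1521, Rational(1, 12)), Rational(1541, 2439)) = Add(Rational(507, 4), Rational(1541, 2439)) = Rational(1242737, 9756)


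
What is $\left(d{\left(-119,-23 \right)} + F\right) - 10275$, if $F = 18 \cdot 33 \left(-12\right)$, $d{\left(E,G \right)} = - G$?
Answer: $-17380$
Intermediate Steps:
$F = -7128$ ($F = 594 \left(-12\right) = -7128$)
$\left(d{\left(-119,-23 \right)} + F\right) - 10275 = \left(\left(-1\right) \left(-23\right) - 7128\right) - 10275 = \left(23 - 7128\right) - 10275 = -7105 - 10275 = -17380$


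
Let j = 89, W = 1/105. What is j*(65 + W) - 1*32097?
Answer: -2762671/105 ≈ -26311.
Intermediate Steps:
W = 1/105 ≈ 0.0095238
j*(65 + W) - 1*32097 = 89*(65 + 1/105) - 1*32097 = 89*(6826/105) - 32097 = 607514/105 - 32097 = -2762671/105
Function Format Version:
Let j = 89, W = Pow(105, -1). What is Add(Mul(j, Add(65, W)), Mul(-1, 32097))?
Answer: Rational(-2762671, 105) ≈ -26311.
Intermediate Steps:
W = Rational(1, 105) ≈ 0.0095238
Add(Mul(j, Add(65, W)), Mul(-1, 32097)) = Add(Mul(89, Add(65, Rational(1, 105))), Mul(-1, 32097)) = Add(Mul(89, Rational(6826, 105)), -32097) = Add(Rational(607514, 105), -32097) = Rational(-2762671, 105)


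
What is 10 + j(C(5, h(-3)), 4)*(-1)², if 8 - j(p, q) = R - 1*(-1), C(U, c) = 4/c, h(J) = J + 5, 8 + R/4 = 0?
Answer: 49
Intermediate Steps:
R = -32 (R = -32 + 4*0 = -32 + 0 = -32)
h(J) = 5 + J
j(p, q) = 39 (j(p, q) = 8 - (-32 - 1*(-1)) = 8 - (-32 + 1) = 8 - 1*(-31) = 8 + 31 = 39)
10 + j(C(5, h(-3)), 4)*(-1)² = 10 + 39*(-1)² = 10 + 39*1 = 10 + 39 = 49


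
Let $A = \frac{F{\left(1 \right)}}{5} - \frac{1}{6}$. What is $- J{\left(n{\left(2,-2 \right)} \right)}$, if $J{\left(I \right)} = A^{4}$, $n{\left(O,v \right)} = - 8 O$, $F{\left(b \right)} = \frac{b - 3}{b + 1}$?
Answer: $- \frac{14641}{810000} \approx -0.018075$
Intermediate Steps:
$F{\left(b \right)} = \frac{-3 + b}{1 + b}$
$A = - \frac{11}{30}$ ($A = \frac{\frac{1}{1 + 1} \left(-3 + 1\right)}{5} - \frac{1}{6} = \frac{1}{2} \left(-2\right) \frac{1}{5} - \frac{1}{6} = \left(-1\right) \frac{1}{5} - \frac{1}{6} = - \frac{1}{5} - \frac{1}{6} = - \frac{11}{30} \approx -0.36667$)
$J{\left(I \right)} = \frac{14641}{810000}$ ($J{\left(I \right)} = \left(- \frac{11}{30}\right)^{4} = \frac{14641}{810000}$)
$- J{\left(n{\left(2,-2 \right)} \right)} = \left(-1\right) \frac{14641}{810000} = - \frac{14641}{810000}$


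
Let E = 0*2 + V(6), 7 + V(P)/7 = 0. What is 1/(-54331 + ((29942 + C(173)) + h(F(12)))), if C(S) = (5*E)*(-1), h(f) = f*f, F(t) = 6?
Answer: -1/24108 ≈ -4.1480e-5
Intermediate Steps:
V(P) = -49 (V(P) = -49 + 7*0 = -49 + 0 = -49)
E = -49 (E = 0*2 - 49 = 0 - 49 = -49)
h(f) = f**2
C(S) = 245 (C(S) = (5*(-49))*(-1) = -245*(-1) = 245)
1/(-54331 + ((29942 + C(173)) + h(F(12)))) = 1/(-54331 + ((29942 + 245) + 6**2)) = 1/(-54331 + (30187 + 36)) = 1/(-54331 + 30223) = 1/(-24108) = -1/24108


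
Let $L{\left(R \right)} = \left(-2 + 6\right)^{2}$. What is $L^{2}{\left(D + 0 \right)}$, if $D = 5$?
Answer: $256$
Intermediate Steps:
$L{\left(R \right)} = 16$ ($L{\left(R \right)} = 4^{2} = 16$)
$L^{2}{\left(D + 0 \right)} = 16^{2} = 256$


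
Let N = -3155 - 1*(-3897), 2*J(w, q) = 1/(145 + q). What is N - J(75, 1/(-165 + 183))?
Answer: 1937353/2611 ≈ 742.00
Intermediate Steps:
J(w, q) = 1/(2*(145 + q))
N = 742 (N = -3155 + 3897 = 742)
N - J(75, 1/(-165 + 183)) = 742 - 1/(2*(145 + 1/(-165 + 183))) = 742 - 1/(2*(145 + 1/18)) = 742 - 1/(2*2611/18) = 742 - 18/(2*2611) = 742 - 1*9/2611 = 742 - 9/2611 = 1937353/2611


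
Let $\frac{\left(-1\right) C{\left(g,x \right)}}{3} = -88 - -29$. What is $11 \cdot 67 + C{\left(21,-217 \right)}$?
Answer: $914$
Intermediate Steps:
$C{\left(g,x \right)} = 177$ ($C{\left(g,x \right)} = - 3 \left(-88 - -29\right) = - 3 \left(-88 + 29\right) = \left(-3\right) \left(-59\right) = 177$)
$11 \cdot 67 + C{\left(21,-217 \right)} = 11 \cdot 67 + 177 = 737 + 177 = 914$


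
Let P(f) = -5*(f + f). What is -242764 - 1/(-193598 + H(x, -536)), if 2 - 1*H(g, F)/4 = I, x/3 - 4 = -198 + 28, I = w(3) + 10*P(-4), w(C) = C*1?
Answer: -47388018327/195202 ≈ -2.4276e+5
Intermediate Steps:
P(f) = -10*f
w(C) = C
I = 403 (I = 3 + 10*(-10*(-4)) = 3 + 10*40 = 3 + 400 = 403)
x = -498 (x = 12 + 3*(-198 + 28) = 12 + 3*(-170) = 12 - 510 = -498)
H(g, F) = -1604 (H(g, F) = 8 - 4*403 = 8 - 1612 = -1604)
-242764 - 1/(-193598 + H(x, -536)) = -242764 - 1/(-193598 - 1604) = -242764 - 1/(-195202) = -242764 - 1*(-1/195202) = -242764 + 1/195202 = -47388018327/195202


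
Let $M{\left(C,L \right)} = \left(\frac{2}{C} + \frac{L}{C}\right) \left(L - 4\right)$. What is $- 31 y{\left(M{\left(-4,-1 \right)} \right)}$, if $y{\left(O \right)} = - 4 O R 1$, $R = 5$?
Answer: $775$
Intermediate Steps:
$M{\left(C,L \right)} = \left(-4 + L\right) \left(\frac{2}{C} + \frac{L}{C}\right)$ ($M{\left(C,L \right)} = \left(\frac{2}{C} + \frac{L}{C}\right) \left(-4 + L\right) = \left(-4 + L\right) \left(\frac{2}{C} + \frac{L}{C}\right)$)
$y{\left(O \right)} = - 20 O$ ($y{\left(O \right)} = - 4 O 5 \cdot 1 = - 20 O 1 = - 20 O$)
$- 31 y{\left(M{\left(-4,-1 \right)} \right)} = - 31 \left(- 20 \frac{-8 + \left(-1\right)^{2} - -2}{-4}\right) = - 31 \left(- 20 \left(- \frac{-8 + 1 + 2}{4}\right)\right) = - 31 \left(- 20 \left(\left(- \frac{1}{4}\right) \left(-5\right)\right)\right) = - 31 \left(\left(-20\right) \frac{5}{4}\right) = \left(-31\right) \left(-25\right) = 775$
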